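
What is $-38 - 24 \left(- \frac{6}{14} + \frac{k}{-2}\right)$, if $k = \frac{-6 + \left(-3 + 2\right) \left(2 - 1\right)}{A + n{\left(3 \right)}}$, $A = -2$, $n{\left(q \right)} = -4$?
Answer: $- \frac{96}{7} \approx -13.714$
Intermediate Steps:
$k = \frac{7}{6}$ ($k = \frac{-6 + \left(-3 + 2\right) \left(2 - 1\right)}{-2 - 4} = \frac{-6 - 1}{-6} = \left(-6 - 1\right) \left(- \frac{1}{6}\right) = \left(-7\right) \left(- \frac{1}{6}\right) = \frac{7}{6} \approx 1.1667$)
$-38 - 24 \left(- \frac{6}{14} + \frac{k}{-2}\right) = -38 - 24 \left(- \frac{6}{14} + \frac{7}{6 \left(-2\right)}\right) = -38 - 24 \left(\left(-6\right) \frac{1}{14} + \frac{7}{6} \left(- \frac{1}{2}\right)\right) = -38 - 24 \left(- \frac{3}{7} - \frac{7}{12}\right) = -38 - - \frac{170}{7} = -38 + \frac{170}{7} = - \frac{96}{7}$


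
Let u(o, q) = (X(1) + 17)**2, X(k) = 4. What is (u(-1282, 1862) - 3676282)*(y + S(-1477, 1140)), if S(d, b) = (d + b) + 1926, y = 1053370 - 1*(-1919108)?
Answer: -10932197415347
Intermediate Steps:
y = 2972478 (y = 1053370 + 1919108 = 2972478)
S(d, b) = 1926 + b + d (S(d, b) = (b + d) + 1926 = 1926 + b + d)
u(o, q) = 441 (u(o, q) = (4 + 17)**2 = 21**2 = 441)
(u(-1282, 1862) - 3676282)*(y + S(-1477, 1140)) = (441 - 3676282)*(2972478 + (1926 + 1140 - 1477)) = -3675841*(2972478 + 1589) = -3675841*2974067 = -10932197415347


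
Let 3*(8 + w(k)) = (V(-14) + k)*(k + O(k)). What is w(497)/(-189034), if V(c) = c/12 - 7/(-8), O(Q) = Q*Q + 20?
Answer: -1475378435/6805224 ≈ -216.80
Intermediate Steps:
O(Q) = 20 + Q² (O(Q) = Q² + 20 = 20 + Q²)
V(c) = 7/8 + c/12 (V(c) = c*(1/12) - 7*(-⅛) = c/12 + 7/8 = 7/8 + c/12)
w(k) = -8 + (-7/24 + k)*(20 + k + k²)/3 (w(k) = -8 + (((7/8 + (1/12)*(-14)) + k)*(k + (20 + k²)))/3 = -8 + (((7/8 - 7/6) + k)*(20 + k + k²))/3 = -8 + ((-7/24 + k)*(20 + k + k²))/3 = -8 + (-7/24 + k)*(20 + k + k²)/3)
w(497)/(-189034) = (-179/18 + (⅓)*497³ + (17/72)*497² + (473/72)*497)/(-189034) = (-179/18 + (⅓)*122763473 + (17/72)*247009 + 235081/72)*(-1/189034) = (-179/18 + 122763473/3 + 4199153/72 + 235081/72)*(-1/189034) = (1475378435/36)*(-1/189034) = -1475378435/6805224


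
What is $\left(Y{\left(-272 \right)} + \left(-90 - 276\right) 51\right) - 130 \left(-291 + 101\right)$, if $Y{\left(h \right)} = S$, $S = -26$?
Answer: $6008$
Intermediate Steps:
$Y{\left(h \right)} = -26$
$\left(Y{\left(-272 \right)} + \left(-90 - 276\right) 51\right) - 130 \left(-291 + 101\right) = \left(-26 + \left(-90 - 276\right) 51\right) - 130 \left(-291 + 101\right) = \left(-26 - 18666\right) - -24700 = \left(-26 - 18666\right) + 24700 = -18692 + 24700 = 6008$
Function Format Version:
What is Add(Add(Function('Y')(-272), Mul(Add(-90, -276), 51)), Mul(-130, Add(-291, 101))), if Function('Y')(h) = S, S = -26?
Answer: 6008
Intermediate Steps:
Function('Y')(h) = -26
Add(Add(Function('Y')(-272), Mul(Add(-90, -276), 51)), Mul(-130, Add(-291, 101))) = Add(Add(-26, Mul(Add(-90, -276), 51)), Mul(-130, Add(-291, 101))) = Add(Add(-26, Mul(-366, 51)), Mul(-130, -190)) = Add(Add(-26, -18666), 24700) = Add(-18692, 24700) = 6008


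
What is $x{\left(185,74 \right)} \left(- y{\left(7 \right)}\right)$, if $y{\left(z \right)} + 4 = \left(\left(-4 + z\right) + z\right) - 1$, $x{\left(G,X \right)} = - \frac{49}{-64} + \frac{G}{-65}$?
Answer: $\frac{8655}{832} \approx 10.403$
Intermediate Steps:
$x{\left(G,X \right)} = \frac{49}{64} - \frac{G}{65}$ ($x{\left(G,X \right)} = \left(-49\right) \left(- \frac{1}{64}\right) + G \left(- \frac{1}{65}\right) = \frac{49}{64} - \frac{G}{65}$)
$y{\left(z \right)} = -9 + 2 z$ ($y{\left(z \right)} = -4 + \left(\left(\left(-4 + z\right) + z\right) - 1\right) = -4 + \left(\left(-4 + 2 z\right) - 1\right) = -4 + \left(-5 + 2 z\right) = -9 + 2 z$)
$x{\left(185,74 \right)} \left(- y{\left(7 \right)}\right) = \left(\frac{49}{64} - \frac{37}{13}\right) \left(- (-9 + 2 \cdot 7)\right) = \left(\frac{49}{64} - \frac{37}{13}\right) \left(- (-9 + 14)\right) = - \frac{1731 \left(\left(-1\right) 5\right)}{832} = \left(- \frac{1731}{832}\right) \left(-5\right) = \frac{8655}{832}$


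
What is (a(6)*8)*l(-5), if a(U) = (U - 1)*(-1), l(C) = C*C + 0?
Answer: -1000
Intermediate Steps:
l(C) = C**2 (l(C) = C**2 + 0 = C**2)
a(U) = 1 - U (a(U) = (-1 + U)*(-1) = 1 - U)
(a(6)*8)*l(-5) = ((1 - 1*6)*8)*(-5)**2 = ((1 - 6)*8)*25 = -5*8*25 = -40*25 = -1000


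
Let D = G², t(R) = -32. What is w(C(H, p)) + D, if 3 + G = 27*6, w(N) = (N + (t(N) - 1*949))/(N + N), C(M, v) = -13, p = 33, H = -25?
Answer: 329150/13 ≈ 25319.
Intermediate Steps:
w(N) = (-981 + N)/(2*N) (w(N) = (N + (-32 - 1*949))/(N + N) = (N + (-32 - 949))/((2*N)) = (N - 981)*(1/(2*N)) = (-981 + N)*(1/(2*N)) = (-981 + N)/(2*N))
G = 159 (G = -3 + 27*6 = -3 + 162 = 159)
D = 25281 (D = 159² = 25281)
w(C(H, p)) + D = (½)*(-981 - 13)/(-13) + 25281 = (½)*(-1/13)*(-994) + 25281 = 497/13 + 25281 = 329150/13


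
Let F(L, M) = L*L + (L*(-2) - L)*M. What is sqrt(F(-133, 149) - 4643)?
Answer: sqrt(72497) ≈ 269.25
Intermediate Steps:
F(L, M) = L**2 - 3*L*M (F(L, M) = L**2 + (-2*L - L)*M = L**2 + (-3*L)*M = L**2 - 3*L*M)
sqrt(F(-133, 149) - 4643) = sqrt(-133*(-133 - 3*149) - 4643) = sqrt(-133*(-133 - 447) - 4643) = sqrt(-133*(-580) - 4643) = sqrt(77140 - 4643) = sqrt(72497)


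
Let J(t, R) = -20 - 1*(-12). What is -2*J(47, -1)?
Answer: 16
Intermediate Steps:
J(t, R) = -8 (J(t, R) = -20 + 12 = -8)
-2*J(47, -1) = -2*(-8) = 16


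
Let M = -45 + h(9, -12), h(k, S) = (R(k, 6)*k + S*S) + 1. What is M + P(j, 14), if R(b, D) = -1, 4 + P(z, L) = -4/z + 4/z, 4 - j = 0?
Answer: 87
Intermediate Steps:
j = 4 (j = 4 - 1*0 = 4 + 0 = 4)
P(z, L) = -4 (P(z, L) = -4 + (-4/z + 4/z) = -4 + 0 = -4)
h(k, S) = 1 + S² - k (h(k, S) = (-k + S*S) + 1 = (-k + S²) + 1 = (S² - k) + 1 = 1 + S² - k)
M = 91 (M = -45 + (1 + (-12)² - 1*9) = -45 + (1 + 144 - 9) = -45 + 136 = 91)
M + P(j, 14) = 91 - 4 = 87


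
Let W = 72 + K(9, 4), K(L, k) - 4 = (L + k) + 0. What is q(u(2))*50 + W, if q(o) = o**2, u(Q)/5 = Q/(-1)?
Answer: 5089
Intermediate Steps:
u(Q) = -5*Q (u(Q) = 5*(Q/(-1)) = 5*(Q*(-1)) = 5*(-Q) = -5*Q)
K(L, k) = 4 + L + k (K(L, k) = 4 + ((L + k) + 0) = 4 + (L + k) = 4 + L + k)
W = 89 (W = 72 + (4 + 9 + 4) = 72 + 17 = 89)
q(u(2))*50 + W = (-5*2)**2*50 + 89 = (-10)**2*50 + 89 = 100*50 + 89 = 5000 + 89 = 5089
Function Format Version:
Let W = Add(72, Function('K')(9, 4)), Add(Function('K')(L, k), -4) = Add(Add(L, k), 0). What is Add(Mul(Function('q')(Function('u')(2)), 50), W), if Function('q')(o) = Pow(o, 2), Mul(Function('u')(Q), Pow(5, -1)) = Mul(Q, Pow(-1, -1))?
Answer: 5089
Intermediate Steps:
Function('u')(Q) = Mul(-5, Q) (Function('u')(Q) = Mul(5, Mul(Q, Pow(-1, -1))) = Mul(5, Mul(Q, -1)) = Mul(5, Mul(-1, Q)) = Mul(-5, Q))
Function('K')(L, k) = Add(4, L, k) (Function('K')(L, k) = Add(4, Add(Add(L, k), 0)) = Add(4, Add(L, k)) = Add(4, L, k))
W = 89 (W = Add(72, Add(4, 9, 4)) = Add(72, 17) = 89)
Add(Mul(Function('q')(Function('u')(2)), 50), W) = Add(Mul(Pow(Mul(-5, 2), 2), 50), 89) = Add(Mul(Pow(-10, 2), 50), 89) = Add(Mul(100, 50), 89) = Add(5000, 89) = 5089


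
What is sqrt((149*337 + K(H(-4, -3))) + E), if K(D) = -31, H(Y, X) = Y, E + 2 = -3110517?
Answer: I*sqrt(3060337) ≈ 1749.4*I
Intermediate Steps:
E = -3110519 (E = -2 - 3110517 = -3110519)
sqrt((149*337 + K(H(-4, -3))) + E) = sqrt((149*337 - 31) - 3110519) = sqrt((50213 - 31) - 3110519) = sqrt(50182 - 3110519) = sqrt(-3060337) = I*sqrt(3060337)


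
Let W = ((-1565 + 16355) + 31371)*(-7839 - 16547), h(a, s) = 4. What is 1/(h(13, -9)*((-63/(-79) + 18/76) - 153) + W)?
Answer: -1501/1689649813548 ≈ -8.8835e-10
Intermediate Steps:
W = -1125682146 (W = (14790 + 31371)*(-24386) = 46161*(-24386) = -1125682146)
1/(h(13, -9)*((-63/(-79) + 18/76) - 153) + W) = 1/(4*((-63/(-79) + 18/76) - 153) - 1125682146) = 1/(4*((-63*(-1/79) + 18*(1/76)) - 153) - 1125682146) = 1/(4*((63/79 + 9/38) - 153) - 1125682146) = 1/(4*(3105/3002 - 153) - 1125682146) = 1/(4*(-456201/3002) - 1125682146) = 1/(-912402/1501 - 1125682146) = 1/(-1689649813548/1501) = -1501/1689649813548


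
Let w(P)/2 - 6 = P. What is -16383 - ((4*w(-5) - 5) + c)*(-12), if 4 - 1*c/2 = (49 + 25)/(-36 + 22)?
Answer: -112869/7 ≈ -16124.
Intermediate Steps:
w(P) = 12 + 2*P
c = 130/7 (c = 8 - 2*(49 + 25)/(-36 + 22) = 8 - 148/(-14) = 8 - 148*(-1)/14 = 8 - 2*(-37/7) = 8 + 74/7 = 130/7 ≈ 18.571)
-16383 - ((4*w(-5) - 5) + c)*(-12) = -16383 - ((4*(12 + 2*(-5)) - 5) + 130/7)*(-12) = -16383 - ((4*(12 - 10) - 5) + 130/7)*(-12) = -16383 - ((4*2 - 5) + 130/7)*(-12) = -16383 - ((8 - 5) + 130/7)*(-12) = -16383 - (3 + 130/7)*(-12) = -16383 - 151*(-12)/7 = -16383 - 1*(-1812/7) = -16383 + 1812/7 = -112869/7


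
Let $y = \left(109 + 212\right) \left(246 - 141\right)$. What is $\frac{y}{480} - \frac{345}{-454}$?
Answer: $\frac{515589}{7264} \approx 70.979$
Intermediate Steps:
$y = 33705$ ($y = 321 \cdot 105 = 33705$)
$\frac{y}{480} - \frac{345}{-454} = \frac{33705}{480} - \frac{345}{-454} = 33705 \cdot \frac{1}{480} - - \frac{345}{454} = \frac{2247}{32} + \frac{345}{454} = \frac{515589}{7264}$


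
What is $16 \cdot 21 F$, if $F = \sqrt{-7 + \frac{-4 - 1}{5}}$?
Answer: $672 i \sqrt{2} \approx 950.35 i$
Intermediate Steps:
$F = 2 i \sqrt{2}$ ($F = \sqrt{-7 - 1} = \sqrt{-8} = 2 i \sqrt{2} \approx 2.8284 i$)
$16 \cdot 21 F = 16 \cdot 21 \cdot 2 i \sqrt{2} = 336 \cdot 2 i \sqrt{2} = 672 i \sqrt{2}$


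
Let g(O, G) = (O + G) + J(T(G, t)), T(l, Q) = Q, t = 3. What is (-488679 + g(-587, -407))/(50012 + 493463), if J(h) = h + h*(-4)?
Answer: -489682/543475 ≈ -0.90102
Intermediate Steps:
J(h) = -3*h (J(h) = h - 4*h = -3*h)
g(O, G) = -9 + G + O (g(O, G) = (O + G) - 3*3 = (G + O) - 9 = -9 + G + O)
(-488679 + g(-587, -407))/(50012 + 493463) = (-488679 + (-9 - 407 - 587))/(50012 + 493463) = (-488679 - 1003)/543475 = -489682*1/543475 = -489682/543475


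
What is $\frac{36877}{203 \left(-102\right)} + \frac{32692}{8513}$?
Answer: $\frac{362986651}{176270178} \approx 2.0593$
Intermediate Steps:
$\frac{36877}{203 \left(-102\right)} + \frac{32692}{8513} = \frac{36877}{-20706} + 32692 \cdot \frac{1}{8513} = 36877 \left(- \frac{1}{20706}\right) + \frac{32692}{8513} = - \frac{36877}{20706} + \frac{32692}{8513} = \frac{362986651}{176270178}$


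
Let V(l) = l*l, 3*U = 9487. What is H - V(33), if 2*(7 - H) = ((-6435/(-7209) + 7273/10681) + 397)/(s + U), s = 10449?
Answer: -252004464034297/232903007436 ≈ -1082.0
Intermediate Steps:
U = 9487/3 (U = (⅓)*9487 = 9487/3 ≈ 3162.3)
H = 1626911063507/232903007436 (H = 7 - ((-6435/(-7209) + 7273/10681) + 397)/(2*(10449 + 9487/3)) = 7 - ((-6435*(-1/7209) + 7273*(1/10681)) + 397)/(2*40834/3) = 7 - ((715/801 + 7273/10681) + 397)*3/(2*40834) = 7 - (13462588/8555481 + 397)*3/(2*40834) = 7 - 3409988545*3/(17110962*40834) = 7 - ½*3409988545/116451503718 = 7 - 3409988545/232903007436 = 1626911063507/232903007436 ≈ 6.9854)
V(l) = l²
H - V(33) = 1626911063507/232903007436 - 1*33² = 1626911063507/232903007436 - 1*1089 = 1626911063507/232903007436 - 1089 = -252004464034297/232903007436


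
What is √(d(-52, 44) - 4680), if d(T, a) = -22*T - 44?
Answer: 2*I*√895 ≈ 59.833*I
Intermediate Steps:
d(T, a) = -44 - 22*T
√(d(-52, 44) - 4680) = √((-44 - 22*(-52)) - 4680) = √((-44 + 1144) - 4680) = √(1100 - 4680) = √(-3580) = 2*I*√895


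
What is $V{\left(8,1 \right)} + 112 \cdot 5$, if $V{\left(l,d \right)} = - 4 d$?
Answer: $556$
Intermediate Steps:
$V{\left(8,1 \right)} + 112 \cdot 5 = \left(-4\right) 1 + 112 \cdot 5 = -4 + 560 = 556$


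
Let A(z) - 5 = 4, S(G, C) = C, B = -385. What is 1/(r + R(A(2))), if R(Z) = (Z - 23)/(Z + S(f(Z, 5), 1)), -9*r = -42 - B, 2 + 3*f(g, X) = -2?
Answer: -45/1778 ≈ -0.025309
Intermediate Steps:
f(g, X) = -4/3 (f(g, X) = -2/3 + (1/3)*(-2) = -2/3 - 2/3 = -4/3)
A(z) = 9 (A(z) = 5 + 4 = 9)
r = -343/9 (r = -(-42 - 1*(-385))/9 = -(-42 + 385)/9 = -1/9*343 = -343/9 ≈ -38.111)
R(Z) = (-23 + Z)/(1 + Z) (R(Z) = (Z - 23)/(Z + 1) = (-23 + Z)/(1 + Z))
1/(r + R(A(2))) = 1/(-343/9 + (-23 + 9)/(1 + 9)) = 1/(-343/9 - 14/10) = 1/(-343/9 + (1/10)*(-14)) = 1/(-343/9 - 7/5) = 1/(-1778/45) = -45/1778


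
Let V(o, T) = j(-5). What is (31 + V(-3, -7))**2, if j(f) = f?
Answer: 676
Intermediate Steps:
V(o, T) = -5
(31 + V(-3, -7))**2 = (31 - 5)**2 = 26**2 = 676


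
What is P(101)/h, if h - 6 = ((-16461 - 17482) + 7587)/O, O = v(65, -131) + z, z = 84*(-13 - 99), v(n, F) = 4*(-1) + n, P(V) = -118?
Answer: -551473/41219 ≈ -13.379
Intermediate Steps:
v(n, F) = -4 + n
z = -9408 (z = 84*(-112) = -9408)
O = -9347 (O = (-4 + 65) - 9408 = 61 - 9408 = -9347)
h = 82438/9347 (h = 6 + ((-16461 - 17482) + 7587)/(-9347) = 6 + (-33943 + 7587)*(-1/9347) = 6 - 26356*(-1/9347) = 6 + 26356/9347 = 82438/9347 ≈ 8.8197)
P(101)/h = -118/82438/9347 = -118*9347/82438 = -551473/41219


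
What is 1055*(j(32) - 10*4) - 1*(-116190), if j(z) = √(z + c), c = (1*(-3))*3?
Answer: 73990 + 1055*√23 ≈ 79050.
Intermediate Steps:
c = -9 (c = -3*3 = -9)
j(z) = √(-9 + z) (j(z) = √(z - 9) = √(-9 + z))
1055*(j(32) - 10*4) - 1*(-116190) = 1055*(√(-9 + 32) - 10*4) - 1*(-116190) = 1055*(√23 - 40) + 116190 = 1055*(-40 + √23) + 116190 = (-42200 + 1055*√23) + 116190 = 73990 + 1055*√23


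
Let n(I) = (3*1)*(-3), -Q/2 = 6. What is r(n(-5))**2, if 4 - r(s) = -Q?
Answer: 64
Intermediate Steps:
Q = -12 (Q = -2*6 = -12)
n(I) = -9 (n(I) = 3*(-3) = -9)
r(s) = -8 (r(s) = 4 - (-1)*(-12) = 4 - 1*12 = 4 - 12 = -8)
r(n(-5))**2 = (-8)**2 = 64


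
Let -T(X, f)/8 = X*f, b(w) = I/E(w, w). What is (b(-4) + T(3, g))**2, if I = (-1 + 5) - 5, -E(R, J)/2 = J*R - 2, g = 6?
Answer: 16248961/784 ≈ 20726.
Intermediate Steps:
E(R, J) = 4 - 2*J*R (E(R, J) = -2*(J*R - 2) = -2*(-2 + J*R) = 4 - 2*J*R)
I = -1 (I = 4 - 5 = -1)
b(w) = -1/(4 - 2*w**2) (b(w) = -1/(4 - 2*w*w) = -1/(4 - 2*w**2))
T(X, f) = -8*X*f
(b(-4) + T(3, g))**2 = (1/(2*(-2 + (-4)**2)) - 8*3*6)**2 = (1/(2*(-2 + 16)) - 144)**2 = ((1/2)/14 - 144)**2 = ((1/2)*(1/14) - 144)**2 = (1/28 - 144)**2 = (-4031/28)**2 = 16248961/784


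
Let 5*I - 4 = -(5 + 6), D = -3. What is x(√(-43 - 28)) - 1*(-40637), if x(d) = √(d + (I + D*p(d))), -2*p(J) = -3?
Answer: 40637 + √(-590 + 100*I*√71)/10 ≈ 40639.0 + 2.8449*I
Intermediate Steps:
p(J) = 3/2 (p(J) = -½*(-3) = 3/2)
I = -7/5 (I = ⅘ + (-(5 + 6))/5 = ⅘ + (-1*11)/5 = ⅘ + (⅕)*(-11) = ⅘ - 11/5 = -7/5 ≈ -1.4000)
x(d) = √(-59/10 + d) (x(d) = √(d + (-7/5 - 3*3/2)) = √(d + (-7/5 - 9/2)) = √(d - 59/10) = √(-59/10 + d))
x(√(-43 - 28)) - 1*(-40637) = √(-590 + 100*√(-43 - 28))/10 - 1*(-40637) = √(-590 + 100*√(-71))/10 + 40637 = √(-590 + 100*(I*√71))/10 + 40637 = √(-590 + 100*I*√71)/10 + 40637 = 40637 + √(-590 + 100*I*√71)/10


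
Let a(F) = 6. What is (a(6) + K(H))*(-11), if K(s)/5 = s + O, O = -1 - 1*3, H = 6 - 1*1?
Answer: -121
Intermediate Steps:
H = 5 (H = 6 - 1 = 5)
O = -4 (O = -1 - 3 = -4)
K(s) = -20 + 5*s (K(s) = 5*(s - 4) = 5*(-4 + s) = -20 + 5*s)
(a(6) + K(H))*(-11) = (6 + (-20 + 5*5))*(-11) = (6 + (-20 + 25))*(-11) = (6 + 5)*(-11) = 11*(-11) = -121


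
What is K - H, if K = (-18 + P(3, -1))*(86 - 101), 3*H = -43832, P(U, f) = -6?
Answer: 44912/3 ≈ 14971.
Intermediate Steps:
H = -43832/3 (H = (⅓)*(-43832) = -43832/3 ≈ -14611.)
K = 360 (K = (-18 - 6)*(86 - 101) = -24*(-15) = 360)
K - H = 360 - 1*(-43832/3) = 360 + 43832/3 = 44912/3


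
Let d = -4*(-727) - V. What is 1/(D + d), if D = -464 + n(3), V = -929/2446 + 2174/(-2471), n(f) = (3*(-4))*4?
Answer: 6044066/14489195299 ≈ 0.00041714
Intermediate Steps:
n(f) = -48 (n(f) = -12*4 = -48)
V = -7613163/6044066 (V = -929*1/2446 + 2174*(-1/2471) = -929/2446 - 2174/2471 = -7613163/6044066 ≈ -1.2596)
d = 17583757091/6044066 (d = -4*(-727) - 1*(-7613163/6044066) = 2908 + 7613163/6044066 = 17583757091/6044066 ≈ 2909.3)
D = -512 (D = -464 - 48 = -512)
1/(D + d) = 1/(-512 + 17583757091/6044066) = 1/(14489195299/6044066) = 6044066/14489195299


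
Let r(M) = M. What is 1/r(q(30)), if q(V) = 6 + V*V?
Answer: 1/906 ≈ 0.0011038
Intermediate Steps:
q(V) = 6 + V²
1/r(q(30)) = 1/(6 + 30²) = 1/(6 + 900) = 1/906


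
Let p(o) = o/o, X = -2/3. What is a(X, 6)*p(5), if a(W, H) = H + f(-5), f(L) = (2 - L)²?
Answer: 55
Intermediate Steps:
X = -⅔ (X = -2*⅓ = -⅔ ≈ -0.66667)
a(W, H) = 49 + H (a(W, H) = H + (-2 - 5)² = H + (-7)² = H + 49 = 49 + H)
p(o) = 1
a(X, 6)*p(5) = (49 + 6)*1 = 55*1 = 55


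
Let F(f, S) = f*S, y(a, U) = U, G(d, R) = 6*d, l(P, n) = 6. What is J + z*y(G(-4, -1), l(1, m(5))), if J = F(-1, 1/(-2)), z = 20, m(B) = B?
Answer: 241/2 ≈ 120.50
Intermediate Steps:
F(f, S) = S*f
J = ½ (J = -1/(-2) = -½*(-1) = ½ ≈ 0.50000)
J + z*y(G(-4, -1), l(1, m(5))) = ½ + 20*6 = ½ + 120 = 241/2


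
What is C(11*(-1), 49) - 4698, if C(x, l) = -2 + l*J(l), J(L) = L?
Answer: -2299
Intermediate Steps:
C(x, l) = -2 + l**2 (C(x, l) = -2 + l*l = -2 + l**2)
C(11*(-1), 49) - 4698 = (-2 + 49**2) - 4698 = (-2 + 2401) - 4698 = 2399 - 4698 = -2299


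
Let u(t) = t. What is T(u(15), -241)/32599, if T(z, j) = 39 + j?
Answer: -202/32599 ≈ -0.0061965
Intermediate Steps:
T(u(15), -241)/32599 = (39 - 241)/32599 = -202*1/32599 = -202/32599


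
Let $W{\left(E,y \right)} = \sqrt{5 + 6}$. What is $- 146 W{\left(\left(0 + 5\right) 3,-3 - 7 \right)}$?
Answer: $- 146 \sqrt{11} \approx -484.23$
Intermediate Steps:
$W{\left(E,y \right)} = \sqrt{11}$
$- 146 W{\left(\left(0 + 5\right) 3,-3 - 7 \right)} = - 146 \sqrt{11}$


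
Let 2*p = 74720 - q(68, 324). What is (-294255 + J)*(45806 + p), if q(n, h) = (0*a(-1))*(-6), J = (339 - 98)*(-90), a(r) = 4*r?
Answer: -26275881870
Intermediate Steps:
J = -21690 (J = 241*(-90) = -21690)
q(n, h) = 0 (q(n, h) = (0*(4*(-1)))*(-6) = (0*(-4))*(-6) = 0*(-6) = 0)
p = 37360 (p = (74720 - 1*0)/2 = (74720 + 0)/2 = (½)*74720 = 37360)
(-294255 + J)*(45806 + p) = (-294255 - 21690)*(45806 + 37360) = -315945*83166 = -26275881870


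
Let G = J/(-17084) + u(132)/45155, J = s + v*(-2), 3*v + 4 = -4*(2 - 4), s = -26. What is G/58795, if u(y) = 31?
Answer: 2736071/68034165653850 ≈ 4.0216e-8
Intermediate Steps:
v = 4/3 (v = -4/3 + (-4*(2 - 4))/3 = -4/3 + (-4*(-2))/3 = -4/3 + (1/3)*8 = -4/3 + 8/3 = 4/3 ≈ 1.3333)
J = -86/3 (J = -26 + (4/3)*(-2) = -26 - 8/3 = -86/3 ≈ -28.667)
G = 2736071/1157142030 (G = -86/3/(-17084) + 31/45155 = -86/3*(-1/17084) + 31*(1/45155) = 43/25626 + 31/45155 = 2736071/1157142030 ≈ 0.0023645)
G/58795 = (2736071/1157142030)/58795 = (2736071/1157142030)*(1/58795) = 2736071/68034165653850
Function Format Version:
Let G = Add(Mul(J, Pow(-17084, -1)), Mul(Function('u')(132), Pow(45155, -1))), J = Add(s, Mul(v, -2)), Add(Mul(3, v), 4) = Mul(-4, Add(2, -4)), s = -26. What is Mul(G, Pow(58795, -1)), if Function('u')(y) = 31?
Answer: Rational(2736071, 68034165653850) ≈ 4.0216e-8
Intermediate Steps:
v = Rational(4, 3) (v = Add(Rational(-4, 3), Mul(Rational(1, 3), Mul(-4, Add(2, -4)))) = Add(Rational(-4, 3), Mul(Rational(1, 3), Mul(-4, -2))) = Add(Rational(-4, 3), Mul(Rational(1, 3), 8)) = Add(Rational(-4, 3), Rational(8, 3)) = Rational(4, 3) ≈ 1.3333)
J = Rational(-86, 3) (J = Add(-26, Mul(Rational(4, 3), -2)) = Add(-26, Rational(-8, 3)) = Rational(-86, 3) ≈ -28.667)
G = Rational(2736071, 1157142030) (G = Add(Mul(Rational(-86, 3), Pow(-17084, -1)), Mul(31, Pow(45155, -1))) = Add(Mul(Rational(-86, 3), Rational(-1, 17084)), Mul(31, Rational(1, 45155))) = Add(Rational(43, 25626), Rational(31, 45155)) = Rational(2736071, 1157142030) ≈ 0.0023645)
Mul(G, Pow(58795, -1)) = Mul(Rational(2736071, 1157142030), Pow(58795, -1)) = Mul(Rational(2736071, 1157142030), Rational(1, 58795)) = Rational(2736071, 68034165653850)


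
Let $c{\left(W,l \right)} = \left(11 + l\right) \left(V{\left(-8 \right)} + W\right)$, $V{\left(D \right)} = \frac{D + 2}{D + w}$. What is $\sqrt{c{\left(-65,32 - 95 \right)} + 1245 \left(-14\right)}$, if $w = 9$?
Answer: $i \sqrt{13738} \approx 117.21 i$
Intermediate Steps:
$V{\left(D \right)} = \frac{2 + D}{9 + D}$ ($V{\left(D \right)} = \frac{D + 2}{D + 9} = \frac{2 + D}{9 + D}$)
$c{\left(W,l \right)} = \left(-6 + W\right) \left(11 + l\right)$ ($c{\left(W,l \right)} = \left(11 + l\right) \left(\frac{2 - 8}{9 - 8} + W\right) = \left(11 + l\right) \left(1^{-1} \left(-6\right) + W\right) = \left(11 + l\right) \left(1 \left(-6\right) + W\right) = \left(11 + l\right) \left(-6 + W\right) = \left(-6 + W\right) \left(11 + l\right)$)
$\sqrt{c{\left(-65,32 - 95 \right)} + 1245 \left(-14\right)} = \sqrt{\left(-66 - 6 \left(32 - 95\right) + 11 \left(-65\right) - 65 \left(32 - 95\right)\right) + 1245 \left(-14\right)} = \sqrt{\left(-66 - -378 - 715 - -4095\right) - 17430} = \sqrt{\left(-66 + 378 - 715 + 4095\right) - 17430} = \sqrt{3692 - 17430} = \sqrt{-13738} = i \sqrt{13738}$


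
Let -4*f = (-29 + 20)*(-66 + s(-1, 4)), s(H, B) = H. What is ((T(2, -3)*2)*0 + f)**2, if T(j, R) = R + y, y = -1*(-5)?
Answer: 363609/16 ≈ 22726.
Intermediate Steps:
y = 5
T(j, R) = 5 + R (T(j, R) = R + 5 = 5 + R)
f = -603/4 (f = -(-29 + 20)*(-66 - 1)/4 = -(-9)*(-67)/4 = -1/4*603 = -603/4 ≈ -150.75)
((T(2, -3)*2)*0 + f)**2 = (((5 - 3)*2)*0 - 603/4)**2 = ((2*2)*0 - 603/4)**2 = (4*0 - 603/4)**2 = (0 - 603/4)**2 = (-603/4)**2 = 363609/16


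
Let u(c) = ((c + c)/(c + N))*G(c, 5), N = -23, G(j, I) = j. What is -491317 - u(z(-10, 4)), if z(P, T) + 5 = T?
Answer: -5895803/12 ≈ -4.9132e+5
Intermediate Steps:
z(P, T) = -5 + T
u(c) = 2*c**2/(-23 + c) (u(c) = ((c + c)/(c - 23))*c = ((2*c)/(-23 + c))*c = (2*c/(-23 + c))*c = 2*c**2/(-23 + c))
-491317 - u(z(-10, 4)) = -491317 - 2*(-5 + 4)**2/(-23 + (-5 + 4)) = -491317 - 2*(-1)**2/(-23 - 1) = -491317 - 2/(-24) = -491317 - 2*(-1)/24 = -491317 - 1*(-1/12) = -491317 + 1/12 = -5895803/12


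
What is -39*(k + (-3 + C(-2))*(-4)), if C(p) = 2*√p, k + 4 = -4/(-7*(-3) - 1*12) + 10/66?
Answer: -9919/33 + 312*I*√2 ≈ -300.58 + 441.23*I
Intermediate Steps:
k = -425/99 (k = -4 + (-4/(-7*(-3) - 1*12) + 10/66) = -4 + (-4/(21 - 12) + 10*(1/66)) = -4 + (-4/9 + 5/33) = -4 - 29/99 = -425/99 ≈ -4.2929)
-39*(k + (-3 + C(-2))*(-4)) = -39*(-425/99 + (-3 + 2*√(-2))*(-4)) = -39*(-425/99 + (-3 + 2*(I*√2))*(-4)) = -39*(-425/99 + (-3 + 2*I*√2)*(-4)) = -39*(-425/99 + (12 - 8*I*√2)) = -39*(763/99 - 8*I*√2) = -9919/33 + 312*I*√2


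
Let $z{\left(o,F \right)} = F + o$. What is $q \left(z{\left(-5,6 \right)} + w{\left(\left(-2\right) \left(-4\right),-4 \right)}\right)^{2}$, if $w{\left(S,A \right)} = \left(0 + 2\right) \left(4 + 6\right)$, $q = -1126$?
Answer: $-496566$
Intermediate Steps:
$w{\left(S,A \right)} = 20$ ($w{\left(S,A \right)} = 2 \cdot 10 = 20$)
$q \left(z{\left(-5,6 \right)} + w{\left(\left(-2\right) \left(-4\right),-4 \right)}\right)^{2} = - 1126 \left(\left(6 - 5\right) + 20\right)^{2} = - 1126 \left(1 + 20\right)^{2} = - 1126 \cdot 21^{2} = \left(-1126\right) 441 = -496566$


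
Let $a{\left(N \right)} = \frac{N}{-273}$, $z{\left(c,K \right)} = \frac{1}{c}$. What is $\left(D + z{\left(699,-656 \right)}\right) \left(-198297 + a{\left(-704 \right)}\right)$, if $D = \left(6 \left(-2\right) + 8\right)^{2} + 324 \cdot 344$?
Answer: $- \frac{4218092677922233}{190827} \approx -2.2104 \cdot 10^{10}$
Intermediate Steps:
$a{\left(N \right)} = - \frac{N}{273}$ ($a{\left(N \right)} = N \left(- \frac{1}{273}\right) = - \frac{N}{273}$)
$D = 111472$ ($D = \left(-12 + 8\right)^{2} + 111456 = \left(-4\right)^{2} + 111456 = 16 + 111456 = 111472$)
$\left(D + z{\left(699,-656 \right)}\right) \left(-198297 + a{\left(-704 \right)}\right) = \left(111472 + \frac{1}{699}\right) \left(-198297 - - \frac{704}{273}\right) = \left(111472 + \frac{1}{699}\right) \left(-198297 + \frac{704}{273}\right) = \frac{77918929}{699} \left(- \frac{54134377}{273}\right) = - \frac{4218092677922233}{190827}$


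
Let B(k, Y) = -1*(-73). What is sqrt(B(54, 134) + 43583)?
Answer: 2*sqrt(10914) ≈ 208.94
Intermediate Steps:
B(k, Y) = 73
sqrt(B(54, 134) + 43583) = sqrt(73 + 43583) = sqrt(43656) = 2*sqrt(10914)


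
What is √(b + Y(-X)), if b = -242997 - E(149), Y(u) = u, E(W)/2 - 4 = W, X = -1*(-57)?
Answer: 156*I*√10 ≈ 493.32*I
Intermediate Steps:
X = 57
E(W) = 8 + 2*W
b = -243303 (b = -242997 - (8 + 2*149) = -242997 - (8 + 298) = -242997 - 1*306 = -242997 - 306 = -243303)
√(b + Y(-X)) = √(-243303 - 1*57) = √(-243303 - 57) = √(-243360) = 156*I*√10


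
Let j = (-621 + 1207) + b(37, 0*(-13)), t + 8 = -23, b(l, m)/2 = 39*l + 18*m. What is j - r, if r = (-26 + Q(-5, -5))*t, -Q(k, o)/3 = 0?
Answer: 2666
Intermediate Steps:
b(l, m) = 36*m + 78*l (b(l, m) = 2*(39*l + 18*m) = 2*(18*m + 39*l) = 36*m + 78*l)
Q(k, o) = 0 (Q(k, o) = -3*0 = 0)
t = -31 (t = -8 - 23 = -31)
r = 806 (r = (-26 + 0)*(-31) = -26*(-31) = 806)
j = 3472 (j = (-621 + 1207) + (36*(0*(-13)) + 78*37) = 586 + (36*0 + 2886) = 586 + (0 + 2886) = 586 + 2886 = 3472)
j - r = 3472 - 1*806 = 3472 - 806 = 2666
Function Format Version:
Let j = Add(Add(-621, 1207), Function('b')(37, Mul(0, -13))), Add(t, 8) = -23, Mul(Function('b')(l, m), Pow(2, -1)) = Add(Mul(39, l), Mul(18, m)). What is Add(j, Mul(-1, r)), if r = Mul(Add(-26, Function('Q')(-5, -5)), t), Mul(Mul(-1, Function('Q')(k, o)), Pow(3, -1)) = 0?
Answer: 2666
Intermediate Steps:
Function('b')(l, m) = Add(Mul(36, m), Mul(78, l)) (Function('b')(l, m) = Mul(2, Add(Mul(39, l), Mul(18, m))) = Mul(2, Add(Mul(18, m), Mul(39, l))) = Add(Mul(36, m), Mul(78, l)))
Function('Q')(k, o) = 0 (Function('Q')(k, o) = Mul(-3, 0) = 0)
t = -31 (t = Add(-8, -23) = -31)
r = 806 (r = Mul(Add(-26, 0), -31) = Mul(-26, -31) = 806)
j = 3472 (j = Add(Add(-621, 1207), Add(Mul(36, Mul(0, -13)), Mul(78, 37))) = Add(586, Add(Mul(36, 0), 2886)) = Add(586, Add(0, 2886)) = Add(586, 2886) = 3472)
Add(j, Mul(-1, r)) = Add(3472, Mul(-1, 806)) = Add(3472, -806) = 2666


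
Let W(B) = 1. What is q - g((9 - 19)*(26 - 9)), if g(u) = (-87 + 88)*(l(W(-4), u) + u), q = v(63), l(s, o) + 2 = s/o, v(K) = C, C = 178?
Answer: 59501/170 ≈ 350.01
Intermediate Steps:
v(K) = 178
l(s, o) = -2 + s/o
q = 178
g(u) = -2 + u + 1/u (g(u) = (-87 + 88)*((-2 + 1/u) + u) = 1*((-2 + 1/u) + u) = 1*(-2 + u + 1/u) = -2 + u + 1/u)
q - g((9 - 19)*(26 - 9)) = 178 - (-2 + (9 - 19)*(26 - 9) + 1/((9 - 19)*(26 - 9))) = 178 - (-2 - 10*17 + 1/(-10*17)) = 178 - (-2 - 170 + 1/(-170)) = 178 - (-2 - 170 - 1/170) = 178 - 1*(-29241/170) = 178 + 29241/170 = 59501/170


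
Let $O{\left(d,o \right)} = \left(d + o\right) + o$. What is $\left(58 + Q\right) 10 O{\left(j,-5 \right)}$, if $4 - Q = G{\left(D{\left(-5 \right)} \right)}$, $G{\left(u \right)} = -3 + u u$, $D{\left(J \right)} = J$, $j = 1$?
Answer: $-3600$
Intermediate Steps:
$O{\left(d,o \right)} = d + 2 o$
$G{\left(u \right)} = -3 + u^{2}$
$Q = -18$ ($Q = 4 - \left(-3 + \left(-5\right)^{2}\right) = 4 - \left(-3 + 25\right) = 4 - 22 = -18$)
$\left(58 + Q\right) 10 O{\left(j,-5 \right)} = \left(58 - 18\right) 10 \left(1 + 2 \left(-5\right)\right) = 40 \cdot 10 \left(1 - 10\right) = 400 \left(-9\right) = -3600$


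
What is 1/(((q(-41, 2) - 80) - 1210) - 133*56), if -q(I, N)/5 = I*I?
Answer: -1/17143 ≈ -5.8333e-5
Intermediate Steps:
q(I, N) = -5*I**2 (q(I, N) = -5*I*I = -5*I**2)
1/(((q(-41, 2) - 80) - 1210) - 133*56) = 1/(((-5*(-41)**2 - 80) - 1210) - 133*56) = 1/(((-5*1681 - 80) - 1210) - 7448) = 1/(((-8405 - 80) - 1210) - 7448) = 1/((-8485 - 1210) - 7448) = 1/(-9695 - 7448) = 1/(-17143) = -1/17143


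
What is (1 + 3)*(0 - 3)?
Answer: -12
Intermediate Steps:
(1 + 3)*(0 - 3) = 4*(-3) = -12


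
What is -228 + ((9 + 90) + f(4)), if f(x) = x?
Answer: -125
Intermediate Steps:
-228 + ((9 + 90) + f(4)) = -228 + ((9 + 90) + 4) = -228 + (99 + 4) = -228 + 103 = -125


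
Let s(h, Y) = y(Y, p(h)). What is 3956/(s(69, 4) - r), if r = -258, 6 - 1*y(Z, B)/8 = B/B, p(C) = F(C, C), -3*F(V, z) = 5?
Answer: 1978/149 ≈ 13.275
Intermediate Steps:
F(V, z) = -5/3 (F(V, z) = -⅓*5 = -5/3)
p(C) = -5/3
y(Z, B) = 40 (y(Z, B) = 48 - 8*B/B = 48 - 8*1 = 48 - 8 = 40)
s(h, Y) = 40
3956/(s(69, 4) - r) = 3956/(40 - 1*(-258)) = 3956/(40 + 258) = 3956/298 = 3956*(1/298) = 1978/149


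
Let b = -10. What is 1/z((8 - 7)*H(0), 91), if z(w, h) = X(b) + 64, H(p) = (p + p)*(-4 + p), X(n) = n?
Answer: 1/54 ≈ 0.018519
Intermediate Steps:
H(p) = 2*p*(-4 + p) (H(p) = (2*p)*(-4 + p) = 2*p*(-4 + p))
z(w, h) = 54 (z(w, h) = -10 + 64 = 54)
1/z((8 - 7)*H(0), 91) = 1/54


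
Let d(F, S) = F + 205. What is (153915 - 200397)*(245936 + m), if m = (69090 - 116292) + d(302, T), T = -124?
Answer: -9261120162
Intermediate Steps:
d(F, S) = 205 + F
m = -46695 (m = (69090 - 116292) + (205 + 302) = -47202 + 507 = -46695)
(153915 - 200397)*(245936 + m) = (153915 - 200397)*(245936 - 46695) = -46482*199241 = -9261120162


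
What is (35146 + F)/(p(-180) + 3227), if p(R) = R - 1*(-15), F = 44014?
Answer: 39580/1531 ≈ 25.852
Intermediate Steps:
p(R) = 15 + R (p(R) = R + 15 = 15 + R)
(35146 + F)/(p(-180) + 3227) = (35146 + 44014)/((15 - 180) + 3227) = 79160/(-165 + 3227) = 79160/3062 = 79160*(1/3062) = 39580/1531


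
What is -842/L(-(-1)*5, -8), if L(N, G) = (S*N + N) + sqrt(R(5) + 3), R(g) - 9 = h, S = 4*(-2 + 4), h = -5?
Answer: -18945/1009 + 421*sqrt(7)/1009 ≈ -17.672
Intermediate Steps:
S = 8 (S = 4*2 = 8)
R(g) = 4 (R(g) = 9 - 5 = 4)
L(N, G) = sqrt(7) + 9*N (L(N, G) = (8*N + N) + sqrt(4 + 3) = 9*N + sqrt(7) = sqrt(7) + 9*N)
-842/L(-(-1)*5, -8) = -842/(sqrt(7) + 9*(-(-1)*5)) = -842/(sqrt(7) + 9*(-1*(-5))) = -842/(sqrt(7) + 9*5) = -842/(sqrt(7) + 45) = -842/(45 + sqrt(7))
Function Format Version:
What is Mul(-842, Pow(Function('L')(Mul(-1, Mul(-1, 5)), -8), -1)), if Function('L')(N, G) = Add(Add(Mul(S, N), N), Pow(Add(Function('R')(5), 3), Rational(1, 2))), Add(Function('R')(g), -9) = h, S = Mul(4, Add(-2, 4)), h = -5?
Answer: Add(Rational(-18945, 1009), Mul(Rational(421, 1009), Pow(7, Rational(1, 2)))) ≈ -17.672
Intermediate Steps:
S = 8 (S = Mul(4, 2) = 8)
Function('R')(g) = 4 (Function('R')(g) = Add(9, -5) = 4)
Function('L')(N, G) = Add(Pow(7, Rational(1, 2)), Mul(9, N)) (Function('L')(N, G) = Add(Add(Mul(8, N), N), Pow(Add(4, 3), Rational(1, 2))) = Add(Mul(9, N), Pow(7, Rational(1, 2))) = Add(Pow(7, Rational(1, 2)), Mul(9, N)))
Mul(-842, Pow(Function('L')(Mul(-1, Mul(-1, 5)), -8), -1)) = Mul(-842, Pow(Add(Pow(7, Rational(1, 2)), Mul(9, Mul(-1, Mul(-1, 5)))), -1)) = Mul(-842, Pow(Add(Pow(7, Rational(1, 2)), Mul(9, Mul(-1, -5))), -1)) = Mul(-842, Pow(Add(Pow(7, Rational(1, 2)), Mul(9, 5)), -1)) = Mul(-842, Pow(Add(Pow(7, Rational(1, 2)), 45), -1)) = Mul(-842, Pow(Add(45, Pow(7, Rational(1, 2))), -1))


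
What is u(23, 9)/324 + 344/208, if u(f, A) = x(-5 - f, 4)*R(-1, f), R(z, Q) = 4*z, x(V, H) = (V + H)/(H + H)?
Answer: 1187/702 ≈ 1.6909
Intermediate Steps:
x(V, H) = (H + V)/(2*H) (x(V, H) = (H + V)/((2*H)) = (H + V)*(1/(2*H)) = (H + V)/(2*H))
u(f, A) = ½ + f/2 (u(f, A) = ((½)*(4 + (-5 - f))/4)*(4*(-1)) = ((½)*(¼)*(-1 - f))*(-4) = (-⅛ - f/8)*(-4) = ½ + f/2)
u(23, 9)/324 + 344/208 = (½ + (½)*23)/324 + 344/208 = (½ + 23/2)*(1/324) + 344*(1/208) = 12*(1/324) + 43/26 = 1/27 + 43/26 = 1187/702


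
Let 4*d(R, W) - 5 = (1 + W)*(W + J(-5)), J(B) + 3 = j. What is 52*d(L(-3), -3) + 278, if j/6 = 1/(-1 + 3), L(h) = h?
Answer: 421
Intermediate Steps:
j = 3 (j = 6/(-1 + 3) = 6/2 = 6*(½) = 3)
J(B) = 0 (J(B) = -3 + 3 = 0)
d(R, W) = 5/4 + W*(1 + W)/4 (d(R, W) = 5/4 + ((1 + W)*(W + 0))/4 = 5/4 + ((1 + W)*W)/4 = 5/4 + (W*(1 + W))/4 = 5/4 + W*(1 + W)/4)
52*d(L(-3), -3) + 278 = 52*(5/4 + (¼)*(-3) + (¼)*(-3)²) + 278 = 52*(5/4 - ¾ + (¼)*9) + 278 = 52*(5/4 - ¾ + 9/4) + 278 = 52*(11/4) + 278 = 143 + 278 = 421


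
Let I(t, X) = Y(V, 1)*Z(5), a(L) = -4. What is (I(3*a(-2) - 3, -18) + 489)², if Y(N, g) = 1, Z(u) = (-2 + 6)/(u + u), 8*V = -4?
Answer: 5987809/25 ≈ 2.3951e+5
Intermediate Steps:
V = -½ (V = (⅛)*(-4) = -½ ≈ -0.50000)
Z(u) = 2/u (Z(u) = 4/((2*u)) = 4*(1/(2*u)) = 2/u)
I(t, X) = ⅖ (I(t, X) = 1*(2/5) = 1*(2*(⅕)) = 1*(⅖) = ⅖)
(I(3*a(-2) - 3, -18) + 489)² = (⅖ + 489)² = (2447/5)² = 5987809/25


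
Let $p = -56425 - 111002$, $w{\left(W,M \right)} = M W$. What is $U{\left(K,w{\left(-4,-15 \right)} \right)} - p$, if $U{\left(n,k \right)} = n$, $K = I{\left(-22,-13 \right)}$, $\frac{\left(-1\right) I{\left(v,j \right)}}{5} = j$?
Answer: $167492$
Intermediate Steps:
$I{\left(v,j \right)} = - 5 j$
$K = 65$ ($K = \left(-5\right) \left(-13\right) = 65$)
$p = -167427$
$U{\left(K,w{\left(-4,-15 \right)} \right)} - p = 65 - -167427 = 65 + 167427 = 167492$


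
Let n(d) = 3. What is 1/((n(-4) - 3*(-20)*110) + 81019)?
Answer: 1/87622 ≈ 1.1413e-5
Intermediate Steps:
1/((n(-4) - 3*(-20)*110) + 81019) = 1/((3 - 3*(-20)*110) + 81019) = 1/((3 + 60*110) + 81019) = 1/((3 + 6600) + 81019) = 1/(6603 + 81019) = 1/87622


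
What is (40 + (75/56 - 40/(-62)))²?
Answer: 5312223225/3013696 ≈ 1762.7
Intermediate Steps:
(40 + (75/56 - 40/(-62)))² = (40 + (75*(1/56) - 40*(-1/62)))² = (40 + (75/56 + 20/31))² = (40 + 3445/1736)² = (72885/1736)² = 5312223225/3013696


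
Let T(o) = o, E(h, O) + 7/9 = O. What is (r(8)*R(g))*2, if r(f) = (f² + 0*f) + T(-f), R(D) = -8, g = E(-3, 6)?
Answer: -896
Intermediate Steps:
E(h, O) = -7/9 + O
g = 47/9 (g = -7/9 + 6 = 47/9 ≈ 5.2222)
r(f) = f² - f (r(f) = (f² + 0*f) - f = (f² + 0) - f = f² - f)
(r(8)*R(g))*2 = ((8*(-1 + 8))*(-8))*2 = ((8*7)*(-8))*2 = (56*(-8))*2 = -448*2 = -896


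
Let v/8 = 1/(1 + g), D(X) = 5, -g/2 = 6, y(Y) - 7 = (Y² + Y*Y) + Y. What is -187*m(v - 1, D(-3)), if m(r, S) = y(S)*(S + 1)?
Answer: -69564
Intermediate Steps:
y(Y) = 7 + Y + 2*Y² (y(Y) = 7 + ((Y² + Y*Y) + Y) = 7 + ((Y² + Y²) + Y) = 7 + (2*Y² + Y) = 7 + (Y + 2*Y²) = 7 + Y + 2*Y²)
g = -12 (g = -2*6 = -12)
v = -8/11 (v = 8/(1 - 12) = 8/(-11) = 8*(-1/11) = -8/11 ≈ -0.72727)
m(r, S) = (1 + S)*(7 + S + 2*S²) (m(r, S) = (7 + S + 2*S²)*(S + 1) = (7 + S + 2*S²)*(1 + S) = (1 + S)*(7 + S + 2*S²))
-187*m(v - 1, D(-3)) = -187*(1 + 5)*(7 + 5 + 2*5²) = -1122*(7 + 5 + 2*25) = -1122*(7 + 5 + 50) = -1122*62 = -187*372 = -69564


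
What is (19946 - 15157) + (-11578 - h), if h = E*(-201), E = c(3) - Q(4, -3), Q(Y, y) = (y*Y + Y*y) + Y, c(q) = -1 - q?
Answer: -3573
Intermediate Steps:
Q(Y, y) = Y + 2*Y*y (Q(Y, y) = (Y*y + Y*y) + Y = 2*Y*y + Y = Y + 2*Y*y)
E = 16 (E = (-1 - 1*3) - 4*(1 + 2*(-3)) = (-1 - 3) - 4*(1 - 6) = -4 - 4*(-5) = -4 - 1*(-20) = -4 + 20 = 16)
h = -3216 (h = 16*(-201) = -3216)
(19946 - 15157) + (-11578 - h) = (19946 - 15157) + (-11578 - 1*(-3216)) = 4789 + (-11578 + 3216) = 4789 - 8362 = -3573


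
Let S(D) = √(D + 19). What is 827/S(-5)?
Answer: 827*√14/14 ≈ 221.03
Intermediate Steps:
S(D) = √(19 + D)
827/S(-5) = 827/(√(19 - 5)) = 827/(√14) = 827*(√14/14) = 827*√14/14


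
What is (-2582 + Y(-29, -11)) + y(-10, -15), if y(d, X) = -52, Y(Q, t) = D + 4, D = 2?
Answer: -2628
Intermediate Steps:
Y(Q, t) = 6 (Y(Q, t) = 2 + 4 = 6)
(-2582 + Y(-29, -11)) + y(-10, -15) = (-2582 + 6) - 52 = -2576 - 52 = -2628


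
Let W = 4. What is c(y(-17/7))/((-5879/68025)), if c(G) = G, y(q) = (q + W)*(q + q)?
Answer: 25441350/288071 ≈ 88.316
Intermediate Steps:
y(q) = 2*q*(4 + q) (y(q) = (q + 4)*(q + q) = (4 + q)*(2*q) = 2*q*(4 + q))
c(y(-17/7))/((-5879/68025)) = (2*(-17/7)*(4 - 17/7))/((-5879/68025)) = (2*(-17*⅐)*(4 - 17*⅐))/((-5879*1/68025)) = (2*(-17/7)*(4 - 17/7))/(-5879/68025) = (2*(-17/7)*(11/7))*(-68025/5879) = -374/49*(-68025/5879) = 25441350/288071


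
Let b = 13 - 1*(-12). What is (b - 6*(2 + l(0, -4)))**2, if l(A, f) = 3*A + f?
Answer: 1369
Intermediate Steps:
l(A, f) = f + 3*A
b = 25 (b = 13 + 12 = 25)
(b - 6*(2 + l(0, -4)))**2 = (25 - 6*(2 + (-4 + 3*0)))**2 = (25 - 6*(2 + (-4 + 0)))**2 = (25 - 6*(2 - 4))**2 = (25 - 6*(-2))**2 = (25 + 12)**2 = 37**2 = 1369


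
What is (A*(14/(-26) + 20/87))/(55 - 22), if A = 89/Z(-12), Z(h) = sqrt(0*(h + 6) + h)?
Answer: 31061*I*sqrt(3)/223938 ≈ 0.24024*I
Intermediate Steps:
Z(h) = sqrt(h) (Z(h) = sqrt(0*(6 + h) + h) = sqrt(0 + h) = sqrt(h))
A = -89*I*sqrt(3)/6 (A = 89/(sqrt(-12)) = 89/((2*I*sqrt(3))) = 89*(-I*sqrt(3)/6) = -89*I*sqrt(3)/6 ≈ -25.692*I)
(A*(14/(-26) + 20/87))/(55 - 22) = ((-89*I*sqrt(3)/6)*(14/(-26) + 20/87))/(55 - 22) = ((-89*I*sqrt(3)/6)*(14*(-1/26) + 20*(1/87)))/33 = ((-89*I*sqrt(3)/6)*(-7/13 + 20/87))*(1/33) = (-89*I*sqrt(3)/6*(-349/1131))*(1/33) = (31061*I*sqrt(3)/6786)*(1/33) = 31061*I*sqrt(3)/223938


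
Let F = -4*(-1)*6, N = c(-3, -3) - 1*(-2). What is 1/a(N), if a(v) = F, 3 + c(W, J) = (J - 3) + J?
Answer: 1/24 ≈ 0.041667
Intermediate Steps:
c(W, J) = -6 + 2*J (c(W, J) = -3 + ((J - 3) + J) = -3 + ((-3 + J) + J) = -3 + (-3 + 2*J) = -6 + 2*J)
N = -10 (N = (-6 + 2*(-3)) - 1*(-2) = (-6 - 6) + 2 = -12 + 2 = -10)
F = 24 (F = 4*6 = 24)
a(v) = 24
1/a(N) = 1/24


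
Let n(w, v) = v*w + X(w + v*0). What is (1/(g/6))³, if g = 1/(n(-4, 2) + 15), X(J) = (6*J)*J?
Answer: 236029032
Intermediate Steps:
X(J) = 6*J²
n(w, v) = 6*w² + v*w (n(w, v) = v*w + 6*(w + v*0)² = v*w + 6*(w + 0)² = v*w + 6*w² = 6*w² + v*w)
g = 1/103 (g = 1/(-4*(2 + 6*(-4)) + 15) = 1/(-4*(2 - 24) + 15) = 1/(-4*(-22) + 15) = 1/(88 + 15) = 1/103 ≈ 0.0097087)
(1/(g/6))³ = (1/((1/103)/6))³ = (1/((1/103)*(⅙)))³ = (1/(1/618))³ = 618³ = 236029032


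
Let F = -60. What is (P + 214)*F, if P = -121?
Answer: -5580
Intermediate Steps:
(P + 214)*F = (-121 + 214)*(-60) = 93*(-60) = -5580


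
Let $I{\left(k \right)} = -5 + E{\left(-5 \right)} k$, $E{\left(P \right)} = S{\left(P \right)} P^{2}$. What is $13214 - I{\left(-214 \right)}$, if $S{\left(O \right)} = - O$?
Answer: $39969$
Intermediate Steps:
$E{\left(P \right)} = - P^{3}$ ($E{\left(P \right)} = - P P^{2} = - P^{3}$)
$I{\left(k \right)} = -5 + 125 k$ ($I{\left(k \right)} = -5 + - \left(-5\right)^{3} k = -5 + \left(-1\right) \left(-125\right) k = -5 + 125 k$)
$13214 - I{\left(-214 \right)} = 13214 - \left(-5 + 125 \left(-214\right)\right) = 13214 - \left(-5 - 26750\right) = 13214 - -26755 = 13214 + 26755 = 39969$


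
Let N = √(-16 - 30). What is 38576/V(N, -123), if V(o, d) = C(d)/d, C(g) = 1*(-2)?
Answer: 2372424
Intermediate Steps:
C(g) = -2
N = I*√46 (N = √(-46) = I*√46 ≈ 6.7823*I)
V(o, d) = -2/d
38576/V(N, -123) = 38576/((-2/(-123))) = 38576/((-2*(-1/123))) = 38576/(2/123) = 38576*(123/2) = 2372424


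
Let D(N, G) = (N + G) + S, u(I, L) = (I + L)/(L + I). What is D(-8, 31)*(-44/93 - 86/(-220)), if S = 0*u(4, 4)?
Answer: -19343/10230 ≈ -1.8908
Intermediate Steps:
u(I, L) = 1 (u(I, L) = (I + L)/(I + L) = 1)
S = 0 (S = 0*1 = 0)
D(N, G) = G + N (D(N, G) = (N + G) + 0 = (G + N) + 0 = G + N)
D(-8, 31)*(-44/93 - 86/(-220)) = (31 - 8)*(-44/93 - 86/(-220)) = 23*(-44*1/93 - 86*(-1/220)) = 23*(-44/93 + 43/110) = 23*(-841/10230) = -19343/10230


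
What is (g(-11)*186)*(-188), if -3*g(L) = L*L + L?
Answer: 1282160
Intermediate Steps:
g(L) = -L/3 - L²/3 (g(L) = -(L*L + L)/3 = -(L² + L)/3 = -(L + L²)/3 = -L/3 - L²/3)
(g(-11)*186)*(-188) = (-⅓*(-11)*(1 - 11)*186)*(-188) = (-⅓*(-11)*(-10)*186)*(-188) = -110/3*186*(-188) = -6820*(-188) = 1282160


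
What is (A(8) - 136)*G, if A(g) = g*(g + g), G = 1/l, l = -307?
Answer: 8/307 ≈ 0.026059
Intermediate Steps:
G = -1/307 (G = 1/(-307) = -1/307 ≈ -0.0032573)
A(g) = 2*g² (A(g) = g*(2*g) = 2*g²)
(A(8) - 136)*G = (2*8² - 136)*(-1/307) = (2*64 - 136)*(-1/307) = (128 - 136)*(-1/307) = -8*(-1/307) = 8/307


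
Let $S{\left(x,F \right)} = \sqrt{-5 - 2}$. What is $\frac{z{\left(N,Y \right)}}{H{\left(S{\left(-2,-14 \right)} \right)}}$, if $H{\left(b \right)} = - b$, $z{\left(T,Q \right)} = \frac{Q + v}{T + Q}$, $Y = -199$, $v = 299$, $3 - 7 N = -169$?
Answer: $- \frac{100 i \sqrt{7}}{1221} \approx - 0.21669 i$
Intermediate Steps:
$N = \frac{172}{7}$ ($N = \frac{3}{7} - - \frac{169}{7} = \frac{3}{7} + \frac{169}{7} = \frac{172}{7} \approx 24.571$)
$z{\left(T,Q \right)} = \frac{299 + Q}{Q + T}$ ($z{\left(T,Q \right)} = \frac{Q + 299}{T + Q} = \frac{299 + Q}{Q + T}$)
$S{\left(x,F \right)} = i \sqrt{7}$ ($S{\left(x,F \right)} = \sqrt{-7} = i \sqrt{7}$)
$\frac{z{\left(N,Y \right)}}{H{\left(S{\left(-2,-14 \right)} \right)}} = \frac{\frac{1}{-199 + \frac{172}{7}} \left(299 - 199\right)}{\left(-1\right) i \sqrt{7}} = \frac{\frac{1}{- \frac{1221}{7}} \cdot 100}{\left(-1\right) i \sqrt{7}} = \left(- \frac{7}{1221}\right) 100 \frac{i \sqrt{7}}{7} = - \frac{700 \frac{i \sqrt{7}}{7}}{1221} = - \frac{100 i \sqrt{7}}{1221}$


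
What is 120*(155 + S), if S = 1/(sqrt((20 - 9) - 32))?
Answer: 18600 - 40*I*sqrt(21)/7 ≈ 18600.0 - 26.186*I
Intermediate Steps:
S = -I*sqrt(21)/21 (S = 1/(sqrt(11 - 32)) = 1/(sqrt(-21)) = 1/(I*sqrt(21)) = -I*sqrt(21)/21 ≈ -0.21822*I)
120*(155 + S) = 120*(155 - I*sqrt(21)/21) = 18600 - 40*I*sqrt(21)/7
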